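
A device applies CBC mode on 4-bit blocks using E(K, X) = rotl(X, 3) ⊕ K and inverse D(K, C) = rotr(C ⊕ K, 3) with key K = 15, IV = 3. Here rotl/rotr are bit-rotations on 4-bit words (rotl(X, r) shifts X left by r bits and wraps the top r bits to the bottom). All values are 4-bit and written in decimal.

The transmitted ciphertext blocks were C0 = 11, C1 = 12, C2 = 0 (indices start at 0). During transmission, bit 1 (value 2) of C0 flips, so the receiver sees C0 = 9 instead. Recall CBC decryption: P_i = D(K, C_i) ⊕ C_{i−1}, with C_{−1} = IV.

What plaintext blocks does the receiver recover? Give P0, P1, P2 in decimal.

Only C0 changed, to 9. In CBC, a change in C_i garbles P_i and flips the same bit in P_{i+1}. Decrypting the received ciphertext:
P0: D(K, 9) = 12; 12 ⊕ 3 = 15.
P1: D(K, 12) = 6; 6 ⊕ 9 = 15.
P2: D(K, 0) = 15; 15 ⊕ 12 = 3.
Blocks that differ from the original plaintext: P0, P1.

P0 = 15, P1 = 15, P2 = 3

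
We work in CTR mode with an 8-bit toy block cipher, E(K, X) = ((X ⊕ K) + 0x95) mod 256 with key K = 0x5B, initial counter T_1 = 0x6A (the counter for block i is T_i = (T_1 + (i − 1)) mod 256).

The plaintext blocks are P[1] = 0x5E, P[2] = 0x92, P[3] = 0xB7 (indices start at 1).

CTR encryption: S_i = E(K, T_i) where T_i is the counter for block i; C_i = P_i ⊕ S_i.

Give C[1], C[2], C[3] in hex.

C[1]: T = 0x6A, S = E(K, T) = 0xC6; 0x5E ⊕ 0xC6 = 0x98.
C[2]: T = 0x6B, S = E(K, T) = 0xC5; 0x92 ⊕ 0xC5 = 0x57.
C[3]: T = 0x6C, S = E(K, T) = 0xCC; 0xB7 ⊕ 0xCC = 0x7B.

C[1] = 0x98, C[2] = 0x57, C[3] = 0x7B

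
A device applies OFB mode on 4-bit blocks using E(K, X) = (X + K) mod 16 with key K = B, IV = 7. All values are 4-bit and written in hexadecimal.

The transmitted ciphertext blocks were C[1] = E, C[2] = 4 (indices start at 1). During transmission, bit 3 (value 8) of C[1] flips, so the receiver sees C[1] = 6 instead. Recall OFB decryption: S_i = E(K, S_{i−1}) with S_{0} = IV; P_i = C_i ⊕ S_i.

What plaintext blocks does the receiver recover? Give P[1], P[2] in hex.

Only C[1] changed, to 6. In OFB, a change in C_i flips the same bit in P_i only; the keystream is unaffected. Decrypting the received ciphertext:
P[1]: S = E(K, 7) = 2; 6 ⊕ 2 = 4.
P[2]: S = E(K, 2) = D; 4 ⊕ D = 9.
Blocks that differ from the original plaintext: P[1].

P[1] = 4, P[2] = 9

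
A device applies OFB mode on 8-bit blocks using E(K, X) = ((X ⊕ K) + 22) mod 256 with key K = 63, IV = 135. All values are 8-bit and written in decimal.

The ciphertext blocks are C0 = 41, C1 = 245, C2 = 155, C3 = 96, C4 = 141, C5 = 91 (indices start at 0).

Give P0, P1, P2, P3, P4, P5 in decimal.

OFB decryption: S_i = E(K, S_{i−1}) with S_{−1} = IV; P_i = C_i ⊕ S_i.
P0: S = E(K, 135) = 206; 41 ⊕ 206 = 231.
P1: S = E(K, 206) = 7; 245 ⊕ 7 = 242.
P2: S = E(K, 7) = 78; 155 ⊕ 78 = 213.
P3: S = E(K, 78) = 135; 96 ⊕ 135 = 231.
P4: S = E(K, 135) = 206; 141 ⊕ 206 = 67.
P5: S = E(K, 206) = 7; 91 ⊕ 7 = 92.

P0 = 231, P1 = 242, P2 = 213, P3 = 231, P4 = 67, P5 = 92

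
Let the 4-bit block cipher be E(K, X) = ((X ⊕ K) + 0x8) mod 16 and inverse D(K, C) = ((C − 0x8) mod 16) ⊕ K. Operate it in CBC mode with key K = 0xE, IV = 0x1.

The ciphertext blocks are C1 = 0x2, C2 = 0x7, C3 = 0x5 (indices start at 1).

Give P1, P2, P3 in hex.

CBC decryption: P_i = D(K, C_i) ⊕ C_{i−1}, with C_{0} = IV.
P1: D(K, 0x2) = 0x4; 0x4 ⊕ 0x1 = 0x5.
P2: D(K, 0x7) = 0x1; 0x1 ⊕ 0x2 = 0x3.
P3: D(K, 0x5) = 0x3; 0x3 ⊕ 0x7 = 0x4.

P1 = 0x5, P2 = 0x3, P3 = 0x4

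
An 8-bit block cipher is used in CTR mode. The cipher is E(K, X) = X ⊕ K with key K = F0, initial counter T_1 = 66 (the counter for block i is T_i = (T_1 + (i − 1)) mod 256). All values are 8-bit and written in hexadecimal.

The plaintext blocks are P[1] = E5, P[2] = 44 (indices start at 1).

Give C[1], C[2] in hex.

C[1] = 73, C[2] = D3

CTR encryption: S_i = E(K, T_i) where T_i is the counter for block i; C_i = P_i ⊕ S_i.
C[1]: T = 66, S = E(K, T) = 96; E5 ⊕ 96 = 73.
C[2]: T = 67, S = E(K, T) = 97; 44 ⊕ 97 = D3.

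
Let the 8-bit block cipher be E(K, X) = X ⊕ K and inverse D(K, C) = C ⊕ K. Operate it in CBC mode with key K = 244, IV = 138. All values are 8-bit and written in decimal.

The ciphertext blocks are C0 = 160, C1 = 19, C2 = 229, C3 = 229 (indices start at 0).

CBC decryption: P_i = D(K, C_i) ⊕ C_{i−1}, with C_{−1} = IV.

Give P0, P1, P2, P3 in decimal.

P0 = 222, P1 = 71, P2 = 2, P3 = 244

P0: D(K, 160) = 84; 84 ⊕ 138 = 222.
P1: D(K, 19) = 231; 231 ⊕ 160 = 71.
P2: D(K, 229) = 17; 17 ⊕ 19 = 2.
P3: D(K, 229) = 17; 17 ⊕ 229 = 244.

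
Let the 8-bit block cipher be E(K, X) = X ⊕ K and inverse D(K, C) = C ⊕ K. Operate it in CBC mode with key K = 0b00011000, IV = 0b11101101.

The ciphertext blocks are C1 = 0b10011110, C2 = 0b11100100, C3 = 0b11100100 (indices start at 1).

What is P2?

CBC decryption: P_i = D(K, C_i) ⊕ C_{i−1}, with C_{0} = IV.
P2: D(K, 0b11100100) = 0b11111100; 0b11111100 ⊕ 0b10011110 = 0b01100010.

P2 = 0b01100010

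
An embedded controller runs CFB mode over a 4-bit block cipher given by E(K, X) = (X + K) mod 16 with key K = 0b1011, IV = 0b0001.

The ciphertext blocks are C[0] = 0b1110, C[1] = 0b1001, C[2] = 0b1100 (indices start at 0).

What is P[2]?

P[2] = 0b1000

CFB decryption: P_i = C_i ⊕ E(K, C_{i−1}), with C_{−1} = IV.
P[2]: E(K, 0b1001) = 0b0100; 0b1100 ⊕ 0b0100 = 0b1000.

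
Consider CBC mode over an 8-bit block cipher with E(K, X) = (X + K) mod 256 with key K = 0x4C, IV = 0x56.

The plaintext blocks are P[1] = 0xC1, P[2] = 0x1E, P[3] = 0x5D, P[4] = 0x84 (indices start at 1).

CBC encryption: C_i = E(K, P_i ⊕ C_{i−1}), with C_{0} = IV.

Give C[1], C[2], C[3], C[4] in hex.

C[1]: P[1] ⊕ 0x56 = 0x97; E(K, 0x97) = 0xE3.
C[2]: P[2] ⊕ 0xE3 = 0xFD; E(K, 0xFD) = 0x49.
C[3]: P[3] ⊕ 0x49 = 0x14; E(K, 0x14) = 0x60.
C[4]: P[4] ⊕ 0x60 = 0xE4; E(K, 0xE4) = 0x30.

C[1] = 0xE3, C[2] = 0x49, C[3] = 0x60, C[4] = 0x30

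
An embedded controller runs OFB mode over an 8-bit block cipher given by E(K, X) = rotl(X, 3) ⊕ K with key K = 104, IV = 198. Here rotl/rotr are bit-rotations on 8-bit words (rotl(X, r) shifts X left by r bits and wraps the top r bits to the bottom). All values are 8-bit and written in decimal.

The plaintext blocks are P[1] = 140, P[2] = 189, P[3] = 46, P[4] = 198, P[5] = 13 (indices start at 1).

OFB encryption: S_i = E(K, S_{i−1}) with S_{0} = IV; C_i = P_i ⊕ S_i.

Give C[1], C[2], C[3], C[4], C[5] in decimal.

C[1] = 210, C[2] = 39, C[3] = 146, C[4] = 75, C[5] = 9

C[1]: S = E(K, 198) = 94; 140 ⊕ 94 = 210.
C[2]: S = E(K, 94) = 154; 189 ⊕ 154 = 39.
C[3]: S = E(K, 154) = 188; 46 ⊕ 188 = 146.
C[4]: S = E(K, 188) = 141; 198 ⊕ 141 = 75.
C[5]: S = E(K, 141) = 4; 13 ⊕ 4 = 9.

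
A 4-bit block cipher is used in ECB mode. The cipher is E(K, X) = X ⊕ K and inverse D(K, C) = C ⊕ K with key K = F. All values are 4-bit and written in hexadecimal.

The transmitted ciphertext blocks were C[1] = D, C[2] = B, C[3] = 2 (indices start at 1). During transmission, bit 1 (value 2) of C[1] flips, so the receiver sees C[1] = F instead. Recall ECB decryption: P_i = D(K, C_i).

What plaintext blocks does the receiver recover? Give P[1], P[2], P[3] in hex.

Only C[1] changed, to F. In ECB, a change in C_i affects only P_i. Decrypting the received ciphertext:
P[1]: D(K, F) = 0.
P[2]: D(K, B) = 4.
P[3]: D(K, 2) = D.
Blocks that differ from the original plaintext: P[1].

P[1] = 0, P[2] = 4, P[3] = D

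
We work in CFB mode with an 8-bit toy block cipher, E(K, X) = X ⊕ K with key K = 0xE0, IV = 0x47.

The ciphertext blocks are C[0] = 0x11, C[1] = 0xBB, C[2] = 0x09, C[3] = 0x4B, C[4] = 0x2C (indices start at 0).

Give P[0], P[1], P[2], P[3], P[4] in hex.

P[0] = 0xB6, P[1] = 0x4A, P[2] = 0x52, P[3] = 0xA2, P[4] = 0x87

CFB decryption: P_i = C_i ⊕ E(K, C_{i−1}), with C_{−1} = IV.
P[0]: E(K, 0x47) = 0xA7; 0x11 ⊕ 0xA7 = 0xB6.
P[1]: E(K, 0x11) = 0xF1; 0xBB ⊕ 0xF1 = 0x4A.
P[2]: E(K, 0xBB) = 0x5B; 0x09 ⊕ 0x5B = 0x52.
P[3]: E(K, 0x09) = 0xE9; 0x4B ⊕ 0xE9 = 0xA2.
P[4]: E(K, 0x4B) = 0xAB; 0x2C ⊕ 0xAB = 0x87.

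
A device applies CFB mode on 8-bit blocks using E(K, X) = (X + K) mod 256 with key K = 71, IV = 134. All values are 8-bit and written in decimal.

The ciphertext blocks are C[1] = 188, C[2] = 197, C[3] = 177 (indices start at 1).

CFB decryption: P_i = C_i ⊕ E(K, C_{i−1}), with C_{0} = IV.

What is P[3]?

P[3] = 189

P[3]: E(K, 197) = 12; 177 ⊕ 12 = 189.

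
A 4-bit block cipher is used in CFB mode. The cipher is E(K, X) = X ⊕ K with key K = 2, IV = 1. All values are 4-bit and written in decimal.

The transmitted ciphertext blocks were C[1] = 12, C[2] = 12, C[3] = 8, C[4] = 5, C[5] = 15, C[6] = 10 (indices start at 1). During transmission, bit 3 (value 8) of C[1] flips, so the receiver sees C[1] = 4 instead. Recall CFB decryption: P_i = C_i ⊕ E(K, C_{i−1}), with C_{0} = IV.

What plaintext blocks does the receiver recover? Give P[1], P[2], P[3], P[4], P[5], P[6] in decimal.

P[1] = 7, P[2] = 10, P[3] = 6, P[4] = 15, P[5] = 8, P[6] = 7

Only C[1] changed, to 4. In CFB, a change in C_i flips the same bit in P_i and garbles P_{i+1}. Decrypting the received ciphertext:
P[1]: E(K, 1) = 3; 4 ⊕ 3 = 7.
P[2]: E(K, 4) = 6; 12 ⊕ 6 = 10.
P[3]: E(K, 12) = 14; 8 ⊕ 14 = 6.
P[4]: E(K, 8) = 10; 5 ⊕ 10 = 15.
P[5]: E(K, 5) = 7; 15 ⊕ 7 = 8.
P[6]: E(K, 15) = 13; 10 ⊕ 13 = 7.
Blocks that differ from the original plaintext: P[1], P[2].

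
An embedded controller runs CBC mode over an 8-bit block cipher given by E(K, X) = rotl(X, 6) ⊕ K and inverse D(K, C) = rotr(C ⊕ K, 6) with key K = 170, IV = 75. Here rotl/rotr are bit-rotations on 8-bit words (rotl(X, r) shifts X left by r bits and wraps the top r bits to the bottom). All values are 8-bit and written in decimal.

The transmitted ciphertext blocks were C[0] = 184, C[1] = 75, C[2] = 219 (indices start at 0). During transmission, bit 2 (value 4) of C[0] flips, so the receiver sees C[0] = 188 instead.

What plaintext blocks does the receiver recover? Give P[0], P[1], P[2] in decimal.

CBC decryption: P_i = D(K, C_i) ⊕ C_{i−1}, with C_{−1} = IV.
Only C[0] changed, to 188. In CBC, a change in C_i garbles P_i and flips the same bit in P_{i+1}. Decrypting the received ciphertext:
P[0]: D(K, 188) = 88; 88 ⊕ 75 = 19.
P[1]: D(K, 75) = 135; 135 ⊕ 188 = 59.
P[2]: D(K, 219) = 197; 197 ⊕ 75 = 142.
Blocks that differ from the original plaintext: P[0], P[1].

P[0] = 19, P[1] = 59, P[2] = 142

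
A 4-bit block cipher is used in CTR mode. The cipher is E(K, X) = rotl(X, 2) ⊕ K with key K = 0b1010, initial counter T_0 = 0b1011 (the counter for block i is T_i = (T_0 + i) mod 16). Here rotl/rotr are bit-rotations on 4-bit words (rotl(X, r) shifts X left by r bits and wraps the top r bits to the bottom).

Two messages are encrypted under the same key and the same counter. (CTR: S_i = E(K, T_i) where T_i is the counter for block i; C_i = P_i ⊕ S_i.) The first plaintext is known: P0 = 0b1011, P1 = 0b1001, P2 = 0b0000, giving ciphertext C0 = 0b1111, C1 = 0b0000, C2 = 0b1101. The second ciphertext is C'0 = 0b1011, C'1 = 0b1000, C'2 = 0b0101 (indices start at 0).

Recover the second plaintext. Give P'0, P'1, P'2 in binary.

P'0 = 0b1111, P'1 = 0b0001, P'2 = 0b1000

In CTR with a reused counter, both messages share the same keystream S_i, so C_i ⊕ C'_i = P_i ⊕ P'_i and thus P'_i = P_i ⊕ C_i ⊕ C'_i.
P'0: 0b1011 ⊕ 0b1111 ⊕ 0b1011 = 0b1111.
P'1: 0b1001 ⊕ 0b0000 ⊕ 0b1000 = 0b0001.
P'2: 0b0000 ⊕ 0b1101 ⊕ 0b0101 = 0b1000.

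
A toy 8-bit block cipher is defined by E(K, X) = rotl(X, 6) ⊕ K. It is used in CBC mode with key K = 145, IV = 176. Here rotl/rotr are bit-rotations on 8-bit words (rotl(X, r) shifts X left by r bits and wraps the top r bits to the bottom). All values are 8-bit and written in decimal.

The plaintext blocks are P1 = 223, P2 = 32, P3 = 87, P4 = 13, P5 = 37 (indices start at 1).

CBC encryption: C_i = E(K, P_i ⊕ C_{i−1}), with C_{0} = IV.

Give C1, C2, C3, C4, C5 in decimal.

C1: P1 ⊕ 176 = 111; E(K, 111) = 74.
C2: P2 ⊕ 74 = 106; E(K, 106) = 11.
C3: P3 ⊕ 11 = 92; E(K, 92) = 134.
C4: P4 ⊕ 134 = 139; E(K, 139) = 115.
C5: P5 ⊕ 115 = 86; E(K, 86) = 4.

C1 = 74, C2 = 11, C3 = 134, C4 = 115, C5 = 4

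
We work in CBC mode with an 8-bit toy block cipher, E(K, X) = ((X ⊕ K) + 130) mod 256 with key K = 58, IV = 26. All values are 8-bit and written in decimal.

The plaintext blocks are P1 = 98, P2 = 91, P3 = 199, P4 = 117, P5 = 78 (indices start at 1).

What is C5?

C5 = 99

CBC encryption: C_i = E(K, P_i ⊕ C_{i−1}), with C_{0} = IV.
C1: P1 ⊕ 26 = 120; E(K, 120) = 196.
C2: P2 ⊕ 196 = 159; E(K, 159) = 39.
C3: P3 ⊕ 39 = 224; E(K, 224) = 92.
C4: P4 ⊕ 92 = 41; E(K, 41) = 149.
C5: P5 ⊕ 149 = 219; E(K, 219) = 99.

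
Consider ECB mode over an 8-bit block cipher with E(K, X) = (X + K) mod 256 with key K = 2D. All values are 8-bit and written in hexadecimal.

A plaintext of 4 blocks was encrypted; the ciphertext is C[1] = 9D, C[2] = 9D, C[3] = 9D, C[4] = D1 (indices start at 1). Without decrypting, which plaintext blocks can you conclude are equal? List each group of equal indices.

P[1] = P[2] = P[3]

ECB encrypts each block independently with the same key, so equal ciphertext blocks imply equal plaintext blocks.
C[1] = C[2] = C[3] = 9D, so P[1] = P[2] = P[3].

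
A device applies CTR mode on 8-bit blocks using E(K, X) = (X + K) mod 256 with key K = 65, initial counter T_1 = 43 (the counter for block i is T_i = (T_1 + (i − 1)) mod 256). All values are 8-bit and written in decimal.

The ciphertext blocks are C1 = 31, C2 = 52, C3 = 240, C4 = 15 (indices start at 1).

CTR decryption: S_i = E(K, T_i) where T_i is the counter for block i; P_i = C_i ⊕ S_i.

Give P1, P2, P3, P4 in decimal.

P1: T = 43, S = E(K, T) = 108; 31 ⊕ 108 = 115.
P2: T = 44, S = E(K, T) = 109; 52 ⊕ 109 = 89.
P3: T = 45, S = E(K, T) = 110; 240 ⊕ 110 = 158.
P4: T = 46, S = E(K, T) = 111; 15 ⊕ 111 = 96.

P1 = 115, P2 = 89, P3 = 158, P4 = 96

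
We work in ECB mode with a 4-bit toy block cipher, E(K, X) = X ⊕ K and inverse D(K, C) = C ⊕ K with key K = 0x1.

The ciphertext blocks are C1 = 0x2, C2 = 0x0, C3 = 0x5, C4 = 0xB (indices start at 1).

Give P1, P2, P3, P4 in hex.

P1 = 0x3, P2 = 0x1, P3 = 0x4, P4 = 0xA

ECB decryption: P_i = D(K, C_i).
P1: D(K, 0x2) = 0x3.
P2: D(K, 0x0) = 0x1.
P3: D(K, 0x5) = 0x4.
P4: D(K, 0xB) = 0xA.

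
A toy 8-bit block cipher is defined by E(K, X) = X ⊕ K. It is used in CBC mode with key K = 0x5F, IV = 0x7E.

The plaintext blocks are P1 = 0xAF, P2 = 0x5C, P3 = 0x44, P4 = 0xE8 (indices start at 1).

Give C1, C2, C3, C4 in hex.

CBC encryption: C_i = E(K, P_i ⊕ C_{i−1}), with C_{0} = IV.
C1: P1 ⊕ 0x7E = 0xD1; E(K, 0xD1) = 0x8E.
C2: P2 ⊕ 0x8E = 0xD2; E(K, 0xD2) = 0x8D.
C3: P3 ⊕ 0x8D = 0xC9; E(K, 0xC9) = 0x96.
C4: P4 ⊕ 0x96 = 0x7E; E(K, 0x7E) = 0x21.

C1 = 0x8E, C2 = 0x8D, C3 = 0x96, C4 = 0x21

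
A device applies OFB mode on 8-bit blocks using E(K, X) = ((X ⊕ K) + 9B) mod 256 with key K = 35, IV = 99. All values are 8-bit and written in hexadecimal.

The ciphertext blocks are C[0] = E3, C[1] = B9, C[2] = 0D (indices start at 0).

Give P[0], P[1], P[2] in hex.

P[0] = A4, P[1] = B4, P[2] = DE

OFB decryption: S_i = E(K, S_{i−1}) with S_{−1} = IV; P_i = C_i ⊕ S_i.
P[0]: S = E(K, 99) = 47; E3 ⊕ 47 = A4.
P[1]: S = E(K, 47) = 0D; B9 ⊕ 0D = B4.
P[2]: S = E(K, 0D) = D3; 0D ⊕ D3 = DE.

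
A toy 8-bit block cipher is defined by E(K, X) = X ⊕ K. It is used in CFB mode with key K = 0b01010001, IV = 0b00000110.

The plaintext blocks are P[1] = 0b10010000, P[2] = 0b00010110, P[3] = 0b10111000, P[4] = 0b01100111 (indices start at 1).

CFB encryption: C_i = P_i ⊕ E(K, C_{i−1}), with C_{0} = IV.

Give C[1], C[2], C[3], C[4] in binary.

C[1] = 0b11000111, C[2] = 0b10000000, C[3] = 0b01101001, C[4] = 0b01011111

C[1]: E(K, 0b00000110) = 0b01010111; 0b10010000 ⊕ 0b01010111 = 0b11000111.
C[2]: E(K, 0b11000111) = 0b10010110; 0b00010110 ⊕ 0b10010110 = 0b10000000.
C[3]: E(K, 0b10000000) = 0b11010001; 0b10111000 ⊕ 0b11010001 = 0b01101001.
C[4]: E(K, 0b01101001) = 0b00111000; 0b01100111 ⊕ 0b00111000 = 0b01011111.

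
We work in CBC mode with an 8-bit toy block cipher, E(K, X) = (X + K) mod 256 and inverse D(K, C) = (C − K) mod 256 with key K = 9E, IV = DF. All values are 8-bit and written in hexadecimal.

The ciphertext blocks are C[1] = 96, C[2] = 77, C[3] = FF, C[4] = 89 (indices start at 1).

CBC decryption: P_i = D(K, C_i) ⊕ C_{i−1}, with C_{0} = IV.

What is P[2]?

P[2]: D(K, 77) = D9; D9 ⊕ 96 = 4F.

P[2] = 4F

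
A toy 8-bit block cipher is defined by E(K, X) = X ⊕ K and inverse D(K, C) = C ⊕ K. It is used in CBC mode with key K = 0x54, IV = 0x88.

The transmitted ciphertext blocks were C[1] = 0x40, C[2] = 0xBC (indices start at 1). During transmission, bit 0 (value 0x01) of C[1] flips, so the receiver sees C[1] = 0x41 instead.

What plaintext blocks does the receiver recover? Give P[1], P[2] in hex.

CBC decryption: P_i = D(K, C_i) ⊕ C_{i−1}, with C_{0} = IV.
Only C[1] changed, to 0x41. In CBC, a change in C_i garbles P_i and flips the same bit in P_{i+1}. Decrypting the received ciphertext:
P[1]: D(K, 0x41) = 0x15; 0x15 ⊕ 0x88 = 0x9D.
P[2]: D(K, 0xBC) = 0xE8; 0xE8 ⊕ 0x41 = 0xA9.
Blocks that differ from the original plaintext: P[1], P[2].

P[1] = 0x9D, P[2] = 0xA9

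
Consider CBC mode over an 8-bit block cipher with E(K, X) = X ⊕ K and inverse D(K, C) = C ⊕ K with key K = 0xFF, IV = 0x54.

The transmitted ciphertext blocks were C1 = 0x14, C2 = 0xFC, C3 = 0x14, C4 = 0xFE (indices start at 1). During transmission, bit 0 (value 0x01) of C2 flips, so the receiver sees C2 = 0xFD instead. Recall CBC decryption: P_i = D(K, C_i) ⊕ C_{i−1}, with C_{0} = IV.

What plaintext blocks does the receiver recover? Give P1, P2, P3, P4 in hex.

P1 = 0xBF, P2 = 0x16, P3 = 0x16, P4 = 0x15

Only C2 changed, to 0xFD. In CBC, a change in C_i garbles P_i and flips the same bit in P_{i+1}. Decrypting the received ciphertext:
P1: D(K, 0x14) = 0xEB; 0xEB ⊕ 0x54 = 0xBF.
P2: D(K, 0xFD) = 0x02; 0x02 ⊕ 0x14 = 0x16.
P3: D(K, 0x14) = 0xEB; 0xEB ⊕ 0xFD = 0x16.
P4: D(K, 0xFE) = 0x01; 0x01 ⊕ 0x14 = 0x15.
Blocks that differ from the original plaintext: P2, P3.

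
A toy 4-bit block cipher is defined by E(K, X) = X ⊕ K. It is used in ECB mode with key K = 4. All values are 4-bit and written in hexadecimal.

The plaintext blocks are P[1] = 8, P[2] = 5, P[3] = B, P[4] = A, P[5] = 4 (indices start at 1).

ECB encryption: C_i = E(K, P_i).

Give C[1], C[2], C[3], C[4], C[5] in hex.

C[1]: E(K, 8) = C.
C[2]: E(K, 5) = 1.
C[3]: E(K, B) = F.
C[4]: E(K, A) = E.
C[5]: E(K, 4) = 0.

C[1] = C, C[2] = 1, C[3] = F, C[4] = E, C[5] = 0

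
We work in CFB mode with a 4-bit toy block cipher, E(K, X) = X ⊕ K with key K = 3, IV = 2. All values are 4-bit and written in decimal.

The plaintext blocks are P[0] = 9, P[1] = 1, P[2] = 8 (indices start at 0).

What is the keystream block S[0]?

1

CFB encryption: C_i = P_i ⊕ E(K, C_{i−1}), with C_{−1} = IV.
C[0]: E(K, 2) = 1; 9 ⊕ 1 = 8.
So S[0] = 1.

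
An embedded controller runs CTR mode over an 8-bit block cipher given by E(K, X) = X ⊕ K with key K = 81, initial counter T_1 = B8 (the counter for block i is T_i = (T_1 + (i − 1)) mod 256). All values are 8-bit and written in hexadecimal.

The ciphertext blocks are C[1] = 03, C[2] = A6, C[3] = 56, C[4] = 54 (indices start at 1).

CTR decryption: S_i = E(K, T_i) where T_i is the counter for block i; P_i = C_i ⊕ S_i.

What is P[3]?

P[3] = 6D

P[3]: T = BA, S = E(K, T) = 3B; 56 ⊕ 3B = 6D.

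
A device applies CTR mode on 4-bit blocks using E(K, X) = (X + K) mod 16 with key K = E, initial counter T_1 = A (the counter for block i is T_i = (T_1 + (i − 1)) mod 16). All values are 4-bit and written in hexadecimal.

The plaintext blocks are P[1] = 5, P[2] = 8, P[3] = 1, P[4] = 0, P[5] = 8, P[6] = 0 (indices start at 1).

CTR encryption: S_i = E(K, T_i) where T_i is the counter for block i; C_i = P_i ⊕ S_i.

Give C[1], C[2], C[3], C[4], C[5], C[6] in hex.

C[1] = D, C[2] = 1, C[3] = B, C[4] = B, C[5] = 4, C[6] = D

C[1]: T = A, S = E(K, T) = 8; 5 ⊕ 8 = D.
C[2]: T = B, S = E(K, T) = 9; 8 ⊕ 9 = 1.
C[3]: T = C, S = E(K, T) = A; 1 ⊕ A = B.
C[4]: T = D, S = E(K, T) = B; 0 ⊕ B = B.
C[5]: T = E, S = E(K, T) = C; 8 ⊕ C = 4.
C[6]: T = F, S = E(K, T) = D; 0 ⊕ D = D.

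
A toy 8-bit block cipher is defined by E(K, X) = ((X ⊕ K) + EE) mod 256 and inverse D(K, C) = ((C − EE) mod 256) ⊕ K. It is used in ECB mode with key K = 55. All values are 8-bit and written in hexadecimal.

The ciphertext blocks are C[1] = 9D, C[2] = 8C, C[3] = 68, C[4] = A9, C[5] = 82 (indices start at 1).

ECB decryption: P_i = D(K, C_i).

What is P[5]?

P[5] = C1

P[5]: D(K, 82) = C1.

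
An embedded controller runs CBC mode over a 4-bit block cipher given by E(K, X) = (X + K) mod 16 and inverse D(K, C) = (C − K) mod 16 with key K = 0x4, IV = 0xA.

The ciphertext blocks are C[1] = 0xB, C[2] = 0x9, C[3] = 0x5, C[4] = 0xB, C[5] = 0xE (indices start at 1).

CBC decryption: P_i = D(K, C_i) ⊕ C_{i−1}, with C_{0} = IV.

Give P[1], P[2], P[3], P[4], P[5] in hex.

P[1] = 0xD, P[2] = 0xE, P[3] = 0x8, P[4] = 0x2, P[5] = 0x1

P[1]: D(K, 0xB) = 0x7; 0x7 ⊕ 0xA = 0xD.
P[2]: D(K, 0x9) = 0x5; 0x5 ⊕ 0xB = 0xE.
P[3]: D(K, 0x5) = 0x1; 0x1 ⊕ 0x9 = 0x8.
P[4]: D(K, 0xB) = 0x7; 0x7 ⊕ 0x5 = 0x2.
P[5]: D(K, 0xE) = 0xA; 0xA ⊕ 0xB = 0x1.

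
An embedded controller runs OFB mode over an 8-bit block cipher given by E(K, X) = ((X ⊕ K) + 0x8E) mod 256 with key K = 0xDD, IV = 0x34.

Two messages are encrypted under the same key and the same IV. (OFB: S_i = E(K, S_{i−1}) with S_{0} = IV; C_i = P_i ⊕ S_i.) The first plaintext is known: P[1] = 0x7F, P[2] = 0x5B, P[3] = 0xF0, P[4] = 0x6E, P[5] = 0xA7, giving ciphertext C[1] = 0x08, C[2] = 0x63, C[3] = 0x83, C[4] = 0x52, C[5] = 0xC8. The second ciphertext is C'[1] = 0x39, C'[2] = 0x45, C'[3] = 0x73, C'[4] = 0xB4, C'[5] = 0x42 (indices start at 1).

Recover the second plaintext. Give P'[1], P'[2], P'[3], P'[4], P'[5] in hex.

In OFB with a reused IV, both messages share the same keystream S_i, so C_i ⊕ C'_i = P_i ⊕ P'_i and thus P'_i = P_i ⊕ C_i ⊕ C'_i.
P'[1]: 0x7F ⊕ 0x08 ⊕ 0x39 = 0x4E.
P'[2]: 0x5B ⊕ 0x63 ⊕ 0x45 = 0x7D.
P'[3]: 0xF0 ⊕ 0x83 ⊕ 0x73 = 0x00.
P'[4]: 0x6E ⊕ 0x52 ⊕ 0xB4 = 0x88.
P'[5]: 0xA7 ⊕ 0xC8 ⊕ 0x42 = 0x2D.

P'[1] = 0x4E, P'[2] = 0x7D, P'[3] = 0x00, P'[4] = 0x88, P'[5] = 0x2D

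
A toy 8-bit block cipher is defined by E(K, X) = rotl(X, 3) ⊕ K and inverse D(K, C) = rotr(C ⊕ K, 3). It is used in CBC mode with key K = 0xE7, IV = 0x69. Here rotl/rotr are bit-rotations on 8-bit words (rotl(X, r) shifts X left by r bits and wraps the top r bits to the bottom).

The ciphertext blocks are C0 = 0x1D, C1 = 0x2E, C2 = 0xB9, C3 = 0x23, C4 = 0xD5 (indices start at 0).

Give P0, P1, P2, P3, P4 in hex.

P0 = 0x36, P1 = 0x24, P2 = 0xE5, P3 = 0x21, P4 = 0x65

CBC decryption: P_i = D(K, C_i) ⊕ C_{i−1}, with C_{−1} = IV.
P0: D(K, 0x1D) = 0x5F; 0x5F ⊕ 0x69 = 0x36.
P1: D(K, 0x2E) = 0x39; 0x39 ⊕ 0x1D = 0x24.
P2: D(K, 0xB9) = 0xCB; 0xCB ⊕ 0x2E = 0xE5.
P3: D(K, 0x23) = 0x98; 0x98 ⊕ 0xB9 = 0x21.
P4: D(K, 0xD5) = 0x46; 0x46 ⊕ 0x23 = 0x65.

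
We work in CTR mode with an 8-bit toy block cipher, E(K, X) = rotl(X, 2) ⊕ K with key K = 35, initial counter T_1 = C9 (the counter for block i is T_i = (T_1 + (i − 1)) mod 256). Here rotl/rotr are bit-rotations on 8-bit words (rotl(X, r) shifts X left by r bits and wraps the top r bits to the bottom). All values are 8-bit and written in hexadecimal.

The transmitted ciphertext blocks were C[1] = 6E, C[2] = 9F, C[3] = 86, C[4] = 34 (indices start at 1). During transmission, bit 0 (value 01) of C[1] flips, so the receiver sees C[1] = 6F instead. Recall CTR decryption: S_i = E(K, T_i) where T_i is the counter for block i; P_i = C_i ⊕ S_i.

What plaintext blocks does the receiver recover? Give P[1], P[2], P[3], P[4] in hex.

P[1] = 7D, P[2] = 81, P[3] = 9C, P[4] = 32

Only C[1] changed, to 6F. In CTR, a change in C_i flips the same bit in P_i only; the keystream is unaffected. Decrypting the received ciphertext:
P[1]: T = C9, S = E(K, T) = 12; 6F ⊕ 12 = 7D.
P[2]: T = CA, S = E(K, T) = 1E; 9F ⊕ 1E = 81.
P[3]: T = CB, S = E(K, T) = 1A; 86 ⊕ 1A = 9C.
P[4]: T = CC, S = E(K, T) = 06; 34 ⊕ 06 = 32.
Blocks that differ from the original plaintext: P[1].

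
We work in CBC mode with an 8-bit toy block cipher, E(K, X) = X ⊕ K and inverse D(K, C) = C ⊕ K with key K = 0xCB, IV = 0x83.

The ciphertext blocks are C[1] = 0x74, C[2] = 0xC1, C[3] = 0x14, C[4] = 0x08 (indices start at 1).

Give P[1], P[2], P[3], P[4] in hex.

CBC decryption: P_i = D(K, C_i) ⊕ C_{i−1}, with C_{0} = IV.
P[1]: D(K, 0x74) = 0xBF; 0xBF ⊕ 0x83 = 0x3C.
P[2]: D(K, 0xC1) = 0x0A; 0x0A ⊕ 0x74 = 0x7E.
P[3]: D(K, 0x14) = 0xDF; 0xDF ⊕ 0xC1 = 0x1E.
P[4]: D(K, 0x08) = 0xC3; 0xC3 ⊕ 0x14 = 0xD7.

P[1] = 0x3C, P[2] = 0x7E, P[3] = 0x1E, P[4] = 0xD7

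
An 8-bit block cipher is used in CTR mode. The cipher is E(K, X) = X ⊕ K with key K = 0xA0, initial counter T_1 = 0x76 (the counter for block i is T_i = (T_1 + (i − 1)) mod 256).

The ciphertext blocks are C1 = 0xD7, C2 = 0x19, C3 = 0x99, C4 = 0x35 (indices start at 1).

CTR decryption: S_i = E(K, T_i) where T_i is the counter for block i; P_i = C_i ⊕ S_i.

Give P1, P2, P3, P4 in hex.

P1: T = 0x76, S = E(K, T) = 0xD6; 0xD7 ⊕ 0xD6 = 0x01.
P2: T = 0x77, S = E(K, T) = 0xD7; 0x19 ⊕ 0xD7 = 0xCE.
P3: T = 0x78, S = E(K, T) = 0xD8; 0x99 ⊕ 0xD8 = 0x41.
P4: T = 0x79, S = E(K, T) = 0xD9; 0x35 ⊕ 0xD9 = 0xEC.

P1 = 0x01, P2 = 0xCE, P3 = 0x41, P4 = 0xEC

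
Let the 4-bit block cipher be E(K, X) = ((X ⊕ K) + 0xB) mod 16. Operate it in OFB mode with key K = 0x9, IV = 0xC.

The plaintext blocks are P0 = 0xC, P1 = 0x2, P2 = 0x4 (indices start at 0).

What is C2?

OFB encryption: S_i = E(K, S_{i−1}) with S_{−1} = IV; C_i = P_i ⊕ S_i.
C0: S = E(K, 0xC) = 0x0; 0xC ⊕ 0x0 = 0xC.
C1: S = E(K, 0x0) = 0x4; 0x2 ⊕ 0x4 = 0x6.
C2: S = E(K, 0x4) = 0x8; 0x4 ⊕ 0x8 = 0xC.

C2 = 0xC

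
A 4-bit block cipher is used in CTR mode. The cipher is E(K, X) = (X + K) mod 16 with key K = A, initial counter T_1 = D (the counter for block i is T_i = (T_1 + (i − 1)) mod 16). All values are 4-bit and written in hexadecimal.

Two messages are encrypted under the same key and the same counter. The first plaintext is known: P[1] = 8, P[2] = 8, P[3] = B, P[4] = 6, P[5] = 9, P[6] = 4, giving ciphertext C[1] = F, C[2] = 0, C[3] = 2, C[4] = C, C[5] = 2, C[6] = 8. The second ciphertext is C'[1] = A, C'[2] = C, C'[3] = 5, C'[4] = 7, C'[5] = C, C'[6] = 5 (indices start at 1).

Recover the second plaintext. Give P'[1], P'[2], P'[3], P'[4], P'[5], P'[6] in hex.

In CTR with a reused counter, both messages share the same keystream S_i, so C_i ⊕ C'_i = P_i ⊕ P'_i and thus P'_i = P_i ⊕ C_i ⊕ C'_i.
P'[1]: 8 ⊕ F ⊕ A = D.
P'[2]: 8 ⊕ 0 ⊕ C = 4.
P'[3]: B ⊕ 2 ⊕ 5 = C.
P'[4]: 6 ⊕ C ⊕ 7 = D.
P'[5]: 9 ⊕ 2 ⊕ C = 7.
P'[6]: 4 ⊕ 8 ⊕ 5 = 9.

P'[1] = D, P'[2] = 4, P'[3] = C, P'[4] = D, P'[5] = 7, P'[6] = 9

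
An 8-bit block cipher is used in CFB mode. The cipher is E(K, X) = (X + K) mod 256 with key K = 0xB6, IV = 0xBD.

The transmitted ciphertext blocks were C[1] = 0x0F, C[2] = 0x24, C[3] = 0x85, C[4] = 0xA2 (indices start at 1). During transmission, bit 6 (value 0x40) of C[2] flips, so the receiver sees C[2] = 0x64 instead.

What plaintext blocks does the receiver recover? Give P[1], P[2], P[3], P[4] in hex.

P[1] = 0x7C, P[2] = 0xA1, P[3] = 0x9F, P[4] = 0x99

CFB decryption: P_i = C_i ⊕ E(K, C_{i−1}), with C_{0} = IV.
Only C[2] changed, to 0x64. In CFB, a change in C_i flips the same bit in P_i and garbles P_{i+1}. Decrypting the received ciphertext:
P[1]: E(K, 0xBD) = 0x73; 0x0F ⊕ 0x73 = 0x7C.
P[2]: E(K, 0x0F) = 0xC5; 0x64 ⊕ 0xC5 = 0xA1.
P[3]: E(K, 0x64) = 0x1A; 0x85 ⊕ 0x1A = 0x9F.
P[4]: E(K, 0x85) = 0x3B; 0xA2 ⊕ 0x3B = 0x99.
Blocks that differ from the original plaintext: P[2], P[3].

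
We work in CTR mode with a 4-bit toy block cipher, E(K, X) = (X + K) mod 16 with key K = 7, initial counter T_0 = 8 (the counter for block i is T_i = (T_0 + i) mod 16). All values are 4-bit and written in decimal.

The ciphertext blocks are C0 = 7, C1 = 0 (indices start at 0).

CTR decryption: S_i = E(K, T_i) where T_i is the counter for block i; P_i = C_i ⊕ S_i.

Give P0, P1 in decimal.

P0: T = 8, S = E(K, T) = 15; 7 ⊕ 15 = 8.
P1: T = 9, S = E(K, T) = 0; 0 ⊕ 0 = 0.

P0 = 8, P1 = 0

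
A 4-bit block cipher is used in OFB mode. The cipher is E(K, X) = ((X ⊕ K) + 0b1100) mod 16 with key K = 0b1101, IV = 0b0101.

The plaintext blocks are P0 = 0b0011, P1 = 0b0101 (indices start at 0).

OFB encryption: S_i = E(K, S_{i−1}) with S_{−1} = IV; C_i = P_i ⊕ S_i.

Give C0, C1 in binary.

C0 = 0b0111, C1 = 0b0000

C0: S = E(K, 0b0101) = 0b0100; 0b0011 ⊕ 0b0100 = 0b0111.
C1: S = E(K, 0b0100) = 0b0101; 0b0101 ⊕ 0b0101 = 0b0000.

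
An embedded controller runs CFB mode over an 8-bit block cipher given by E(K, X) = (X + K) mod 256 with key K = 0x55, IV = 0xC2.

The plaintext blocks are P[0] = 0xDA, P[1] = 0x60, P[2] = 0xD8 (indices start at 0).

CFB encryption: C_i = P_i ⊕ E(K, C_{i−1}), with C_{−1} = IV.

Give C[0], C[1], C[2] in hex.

C[0] = 0xCD, C[1] = 0x42, C[2] = 0x4F

C[0]: E(K, 0xC2) = 0x17; 0xDA ⊕ 0x17 = 0xCD.
C[1]: E(K, 0xCD) = 0x22; 0x60 ⊕ 0x22 = 0x42.
C[2]: E(K, 0x42) = 0x97; 0xD8 ⊕ 0x97 = 0x4F.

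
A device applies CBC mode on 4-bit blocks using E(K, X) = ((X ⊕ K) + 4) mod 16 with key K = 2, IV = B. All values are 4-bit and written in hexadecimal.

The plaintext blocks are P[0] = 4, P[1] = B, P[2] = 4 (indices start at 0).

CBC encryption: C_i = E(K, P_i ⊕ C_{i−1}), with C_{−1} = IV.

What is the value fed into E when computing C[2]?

8

C[0]: P[0] ⊕ B = F; E(K, F) = 1.
C[1]: P[1] ⊕ 1 = A; E(K, A) = C.
C[2]: P[2] ⊕ C = 8; E(K, 8) = E.
So the input to E for block [2] is 8.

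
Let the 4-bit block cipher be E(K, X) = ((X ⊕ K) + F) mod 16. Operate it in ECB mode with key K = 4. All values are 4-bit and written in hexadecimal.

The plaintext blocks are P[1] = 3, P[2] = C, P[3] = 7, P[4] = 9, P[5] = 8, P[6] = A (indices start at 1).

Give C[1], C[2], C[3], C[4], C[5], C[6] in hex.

ECB encryption: C_i = E(K, P_i).
C[1]: E(K, 3) = 6.
C[2]: E(K, C) = 7.
C[3]: E(K, 7) = 2.
C[4]: E(K, 9) = C.
C[5]: E(K, 8) = B.
C[6]: E(K, A) = D.

C[1] = 6, C[2] = 7, C[3] = 2, C[4] = C, C[5] = B, C[6] = D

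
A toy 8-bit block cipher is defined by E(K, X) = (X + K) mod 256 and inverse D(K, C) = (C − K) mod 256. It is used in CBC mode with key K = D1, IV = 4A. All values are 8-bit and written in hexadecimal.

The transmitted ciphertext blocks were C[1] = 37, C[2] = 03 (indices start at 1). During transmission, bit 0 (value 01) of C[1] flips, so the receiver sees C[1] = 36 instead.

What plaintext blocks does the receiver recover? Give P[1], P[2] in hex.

CBC decryption: P_i = D(K, C_i) ⊕ C_{i−1}, with C_{0} = IV.
Only C[1] changed, to 36. In CBC, a change in C_i garbles P_i and flips the same bit in P_{i+1}. Decrypting the received ciphertext:
P[1]: D(K, 36) = 65; 65 ⊕ 4A = 2F.
P[2]: D(K, 03) = 32; 32 ⊕ 36 = 04.
Blocks that differ from the original plaintext: P[1], P[2].

P[1] = 2F, P[2] = 04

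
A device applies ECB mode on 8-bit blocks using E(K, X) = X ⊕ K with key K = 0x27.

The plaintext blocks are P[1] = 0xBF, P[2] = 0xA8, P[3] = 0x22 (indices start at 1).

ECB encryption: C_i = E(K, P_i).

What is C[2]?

C[2] = 0x8F

C[2]: E(K, 0xA8) = 0x8F.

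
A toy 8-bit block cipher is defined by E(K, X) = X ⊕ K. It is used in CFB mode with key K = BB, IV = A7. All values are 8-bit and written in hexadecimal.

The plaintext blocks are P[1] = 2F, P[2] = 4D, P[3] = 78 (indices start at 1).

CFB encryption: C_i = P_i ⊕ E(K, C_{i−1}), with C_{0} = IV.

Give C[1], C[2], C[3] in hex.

C[1] = 33, C[2] = C5, C[3] = 06

C[1]: E(K, A7) = 1C; 2F ⊕ 1C = 33.
C[2]: E(K, 33) = 88; 4D ⊕ 88 = C5.
C[3]: E(K, C5) = 7E; 78 ⊕ 7E = 06.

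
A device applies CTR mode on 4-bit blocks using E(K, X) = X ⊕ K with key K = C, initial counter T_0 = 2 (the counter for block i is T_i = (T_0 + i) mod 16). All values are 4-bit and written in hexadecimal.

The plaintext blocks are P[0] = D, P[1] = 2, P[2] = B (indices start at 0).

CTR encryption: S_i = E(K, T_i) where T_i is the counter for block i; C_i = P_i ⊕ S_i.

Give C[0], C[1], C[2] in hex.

C[0]: T = 2, S = E(K, T) = E; D ⊕ E = 3.
C[1]: T = 3, S = E(K, T) = F; 2 ⊕ F = D.
C[2]: T = 4, S = E(K, T) = 8; B ⊕ 8 = 3.

C[0] = 3, C[1] = D, C[2] = 3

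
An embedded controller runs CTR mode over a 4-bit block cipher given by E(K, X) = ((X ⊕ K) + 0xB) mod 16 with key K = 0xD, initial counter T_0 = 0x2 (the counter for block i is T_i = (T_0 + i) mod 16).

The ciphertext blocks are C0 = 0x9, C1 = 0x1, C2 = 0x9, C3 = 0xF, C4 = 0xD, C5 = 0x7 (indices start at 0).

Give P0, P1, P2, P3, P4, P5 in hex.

CTR decryption: S_i = E(K, T_i) where T_i is the counter for block i; P_i = C_i ⊕ S_i.
P0: T = 0x2, S = E(K, T) = 0xA; 0x9 ⊕ 0xA = 0x3.
P1: T = 0x3, S = E(K, T) = 0x9; 0x1 ⊕ 0x9 = 0x8.
P2: T = 0x4, S = E(K, T) = 0x4; 0x9 ⊕ 0x4 = 0xD.
P3: T = 0x5, S = E(K, T) = 0x3; 0xF ⊕ 0x3 = 0xC.
P4: T = 0x6, S = E(K, T) = 0x6; 0xD ⊕ 0x6 = 0xB.
P5: T = 0x7, S = E(K, T) = 0x5; 0x7 ⊕ 0x5 = 0x2.

P0 = 0x3, P1 = 0x8, P2 = 0xD, P3 = 0xC, P4 = 0xB, P5 = 0x2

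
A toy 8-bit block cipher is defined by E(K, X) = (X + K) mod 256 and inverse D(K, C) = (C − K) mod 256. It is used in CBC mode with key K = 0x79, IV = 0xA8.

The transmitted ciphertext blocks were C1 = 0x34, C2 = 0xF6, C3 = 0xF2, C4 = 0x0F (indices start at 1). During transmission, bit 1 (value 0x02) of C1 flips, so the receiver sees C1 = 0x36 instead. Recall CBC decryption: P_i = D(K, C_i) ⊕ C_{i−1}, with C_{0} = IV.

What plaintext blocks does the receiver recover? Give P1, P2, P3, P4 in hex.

Only C1 changed, to 0x36. In CBC, a change in C_i garbles P_i and flips the same bit in P_{i+1}. Decrypting the received ciphertext:
P1: D(K, 0x36) = 0xBD; 0xBD ⊕ 0xA8 = 0x15.
P2: D(K, 0xF6) = 0x7D; 0x7D ⊕ 0x36 = 0x4B.
P3: D(K, 0xF2) = 0x79; 0x79 ⊕ 0xF6 = 0x8F.
P4: D(K, 0x0F) = 0x96; 0x96 ⊕ 0xF2 = 0x64.
Blocks that differ from the original plaintext: P1, P2.

P1 = 0x15, P2 = 0x4B, P3 = 0x8F, P4 = 0x64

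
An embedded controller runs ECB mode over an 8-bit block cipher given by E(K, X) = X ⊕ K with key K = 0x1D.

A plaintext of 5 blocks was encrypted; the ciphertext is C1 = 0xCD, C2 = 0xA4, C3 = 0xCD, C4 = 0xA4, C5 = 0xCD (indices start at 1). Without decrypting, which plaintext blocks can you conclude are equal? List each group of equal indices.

P1 = P3 = P5; P2 = P4

ECB encrypts each block independently with the same key, so equal ciphertext blocks imply equal plaintext blocks.
C1 = C3 = C5 = 0xCD, so P1 = P3 = P5.
C2 = C4 = 0xA4, so P2 = P4.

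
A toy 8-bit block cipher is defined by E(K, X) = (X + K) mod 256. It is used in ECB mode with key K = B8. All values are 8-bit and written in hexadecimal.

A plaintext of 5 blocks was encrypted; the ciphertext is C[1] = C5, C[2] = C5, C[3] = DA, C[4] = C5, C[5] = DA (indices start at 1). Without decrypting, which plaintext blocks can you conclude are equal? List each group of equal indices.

ECB encrypts each block independently with the same key, so equal ciphertext blocks imply equal plaintext blocks.
C[1] = C[2] = C[4] = C5, so P[1] = P[2] = P[4].
C[3] = C[5] = DA, so P[3] = P[5].

P[1] = P[2] = P[4]; P[3] = P[5]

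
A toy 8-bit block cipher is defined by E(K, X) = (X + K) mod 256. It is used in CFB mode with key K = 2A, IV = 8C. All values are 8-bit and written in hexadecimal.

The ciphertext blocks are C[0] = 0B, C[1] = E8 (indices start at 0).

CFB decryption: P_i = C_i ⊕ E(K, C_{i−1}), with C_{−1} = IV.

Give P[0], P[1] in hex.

P[0] = BD, P[1] = DD

P[0]: E(K, 8C) = B6; 0B ⊕ B6 = BD.
P[1]: E(K, 0B) = 35; E8 ⊕ 35 = DD.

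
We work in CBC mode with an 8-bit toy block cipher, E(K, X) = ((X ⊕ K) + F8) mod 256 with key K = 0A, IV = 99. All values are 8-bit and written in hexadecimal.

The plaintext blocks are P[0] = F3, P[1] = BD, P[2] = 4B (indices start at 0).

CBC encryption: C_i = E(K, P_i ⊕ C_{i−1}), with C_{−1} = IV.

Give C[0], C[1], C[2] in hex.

C[0]: P[0] ⊕ 99 = 6A; E(K, 6A) = 58.
C[1]: P[1] ⊕ 58 = E5; E(K, E5) = E7.
C[2]: P[2] ⊕ E7 = AC; E(K, AC) = 9E.

C[0] = 58, C[1] = E7, C[2] = 9E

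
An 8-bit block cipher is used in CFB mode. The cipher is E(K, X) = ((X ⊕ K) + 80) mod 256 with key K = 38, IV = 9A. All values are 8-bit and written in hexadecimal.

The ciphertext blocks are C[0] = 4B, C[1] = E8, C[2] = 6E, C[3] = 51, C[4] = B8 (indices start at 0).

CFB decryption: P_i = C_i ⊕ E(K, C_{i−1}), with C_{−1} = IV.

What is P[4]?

P[4] = 51

P[4]: E(K, 51) = E9; B8 ⊕ E9 = 51.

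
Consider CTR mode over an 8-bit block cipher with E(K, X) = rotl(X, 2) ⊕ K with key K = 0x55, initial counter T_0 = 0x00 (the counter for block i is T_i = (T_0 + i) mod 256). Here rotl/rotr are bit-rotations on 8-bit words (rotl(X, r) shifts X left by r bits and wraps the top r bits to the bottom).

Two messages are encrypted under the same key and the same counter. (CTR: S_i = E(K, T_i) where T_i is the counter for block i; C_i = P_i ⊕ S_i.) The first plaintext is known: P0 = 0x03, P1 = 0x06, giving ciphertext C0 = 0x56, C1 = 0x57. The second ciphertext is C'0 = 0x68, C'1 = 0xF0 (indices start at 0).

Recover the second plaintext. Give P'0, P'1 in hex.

P'0 = 0x3D, P'1 = 0xA1

In CTR with a reused counter, both messages share the same keystream S_i, so C_i ⊕ C'_i = P_i ⊕ P'_i and thus P'_i = P_i ⊕ C_i ⊕ C'_i.
P'0: 0x03 ⊕ 0x56 ⊕ 0x68 = 0x3D.
P'1: 0x06 ⊕ 0x57 ⊕ 0xF0 = 0xA1.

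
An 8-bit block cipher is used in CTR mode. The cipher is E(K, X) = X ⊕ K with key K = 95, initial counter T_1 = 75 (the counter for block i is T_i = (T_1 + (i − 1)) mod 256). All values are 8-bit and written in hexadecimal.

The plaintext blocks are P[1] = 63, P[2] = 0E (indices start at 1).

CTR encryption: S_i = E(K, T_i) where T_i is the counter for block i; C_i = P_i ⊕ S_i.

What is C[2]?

C[2] = ED

C[1]: T = 75, S = E(K, T) = E0; 63 ⊕ E0 = 83.
C[2]: T = 76, S = E(K, T) = E3; 0E ⊕ E3 = ED.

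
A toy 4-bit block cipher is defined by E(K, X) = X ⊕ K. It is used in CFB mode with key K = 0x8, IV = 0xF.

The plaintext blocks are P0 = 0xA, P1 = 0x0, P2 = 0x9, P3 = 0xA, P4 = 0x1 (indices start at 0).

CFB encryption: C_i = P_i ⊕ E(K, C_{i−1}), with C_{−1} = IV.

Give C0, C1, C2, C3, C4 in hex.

C0 = 0xD, C1 = 0x5, C2 = 0x4, C3 = 0x6, C4 = 0xF

C0: E(K, 0xF) = 0x7; 0xA ⊕ 0x7 = 0xD.
C1: E(K, 0xD) = 0x5; 0x0 ⊕ 0x5 = 0x5.
C2: E(K, 0x5) = 0xD; 0x9 ⊕ 0xD = 0x4.
C3: E(K, 0x4) = 0xC; 0xA ⊕ 0xC = 0x6.
C4: E(K, 0x6) = 0xE; 0x1 ⊕ 0xE = 0xF.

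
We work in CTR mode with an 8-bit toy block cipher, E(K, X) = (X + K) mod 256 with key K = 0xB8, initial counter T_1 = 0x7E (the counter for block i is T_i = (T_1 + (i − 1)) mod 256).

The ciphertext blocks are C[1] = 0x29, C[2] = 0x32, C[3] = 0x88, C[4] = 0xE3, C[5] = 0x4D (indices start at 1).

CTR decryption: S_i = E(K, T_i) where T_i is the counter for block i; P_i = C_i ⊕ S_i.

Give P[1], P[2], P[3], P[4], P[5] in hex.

P[1]: T = 0x7E, S = E(K, T) = 0x36; 0x29 ⊕ 0x36 = 0x1F.
P[2]: T = 0x7F, S = E(K, T) = 0x37; 0x32 ⊕ 0x37 = 0x05.
P[3]: T = 0x80, S = E(K, T) = 0x38; 0x88 ⊕ 0x38 = 0xB0.
P[4]: T = 0x81, S = E(K, T) = 0x39; 0xE3 ⊕ 0x39 = 0xDA.
P[5]: T = 0x82, S = E(K, T) = 0x3A; 0x4D ⊕ 0x3A = 0x77.

P[1] = 0x1F, P[2] = 0x05, P[3] = 0xB0, P[4] = 0xDA, P[5] = 0x77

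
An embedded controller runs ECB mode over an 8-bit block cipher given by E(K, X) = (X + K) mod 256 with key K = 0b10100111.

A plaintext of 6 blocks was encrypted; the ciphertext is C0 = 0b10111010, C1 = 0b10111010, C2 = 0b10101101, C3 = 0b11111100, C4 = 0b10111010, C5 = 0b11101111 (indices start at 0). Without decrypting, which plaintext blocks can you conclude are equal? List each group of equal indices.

P0 = P1 = P4

ECB encrypts each block independently with the same key, so equal ciphertext blocks imply equal plaintext blocks.
C0 = C1 = C4 = 0b10111010, so P0 = P1 = P4.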